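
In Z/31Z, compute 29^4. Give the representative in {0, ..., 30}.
Use repeated squaring. Binary(4) = 100. Walk through the bits of the exponent 4 left-to-right: at each bit after the leading one, square the running value, then multiply by 29 if the bit is 1 (always reducing mod 31):
  bit 1 = 1 (leading): start with 29.
  bit 2 = 0: square 29^2 = 841 ≡ 4 (mod 31).
  bit 3 = 0: square 4^2 = 16 (mod 31).
Final value: 29^4 ≡ 16 (mod 31).

Final answer: 16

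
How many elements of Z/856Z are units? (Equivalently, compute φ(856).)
Z/856Z has φ(856) = 424 units

An element a ∈ Z/856Z is a unit iff gcd(a, 856) = 1, so the number of units is φ(856). φ is multiplicative, with φ(p^e) = p^e − p^(e−1). Factorise 856 = 2^3 · 107. Then
  φ(856) = (2^3 − 2^2) · (107 − 1) = 4 · 106 = 424.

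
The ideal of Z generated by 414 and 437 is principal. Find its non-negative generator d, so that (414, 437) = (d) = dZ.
(414, 437) = (23); d = 23

In the PID Z, (a, b) is generated by gcd(a, b). Compute gcd(437, 414) with the extended Euclidean algorithm, tracking rows (r, s, t) with s·437 + t·414 = r:
  row A: (437, 1, 0)   [1·437 + 0·414 = 437]
  row B: (414, 0, 1)   [0·437 + 1·414 = 414]
  437 = 1·414 + 23   → row C = row A − 1·row B = (23, 1, −1)   [check: 1·437 − 1·414 = 23]
  414 = 18·23 + 0   → remainder 0, stop. gcd = 23 (last nonzero row C).
So gcd(414, 437) = 23, with Bézout identity 1·437 − 1·414 = 23. Containment (⊇): the Bézout identity exhibits 23 as an element of (414, 437), giving (23) ⊆ (414, 437). Containment (⊆): since 23 | 414 and 23 | 437 (414 = 23·18, 437 = 23·19), every Z-linear combination of 414 and 437 is divisible by 23, so (414, 437) ⊆ (23). Therefore (414, 437) = (23), d = 23.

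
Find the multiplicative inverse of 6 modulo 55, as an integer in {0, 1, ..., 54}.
Apply the extended Euclidean algorithm to (55, 6), tracking rows (r, s, t) with s·55 + t·6 = r. Each division r_prev = q·r_cur + r_new produces the new row as (previous row) − q·(current row):
  row A: (55, 1, 0)   [1·55 + 0·6 = 55]
  row B: (6, 0, 1)   [0·55 + 1·6 = 6]
  55 = 9·6 + 1   → row C = row A − 9·row B = (1, 1, −9)   [check: 1·55 − 9·6 = 1]
  6 = 6·1 + 0   → remainder 0, stop. gcd = 1 (last nonzero row C).
The gcd is 1, so 6 is invertible mod 55. The last nonzero row gives 1·55 − 9·6 = 1, so t = −9. So 6^(−1) ≡ −9 ≡ 46 (mod 55). Verify: 6 · 46 = 276 ≡ 1 (mod 55). ✓

Final answer: 6^(−1) ≡ 46 (mod 55)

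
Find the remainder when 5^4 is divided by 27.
4

Use repeated squaring. Binary(4) = 100. Walk through the bits of the exponent 4 left-to-right: at each bit after the leading one, square the running value, then multiply by 5 if the bit is 1 (always reducing mod 27):
  bit 1 = 1 (leading): start with 5.
  bit 2 = 0: square 5^2 = 25 (mod 27).
  bit 3 = 0: square 25^2 = 625 ≡ 4 (mod 27).
Final value: 5^4 ≡ 4 (mod 27).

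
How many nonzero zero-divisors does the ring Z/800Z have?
Z/800Z has 479 nonzero zero-divisors

In Z/800Z each nonzero element is either a unit (gcd with 800 is 1) or a zero-divisor (gcd > 1). The number of units is φ(800): factorise 800 = 2^5 · 5^2, so φ(800) = (2^5 − 2^4) · (5^2 − 5^1) = 16 · 20 = 320. The nonzero elements number 800 − 1 = 799. Hence the nonzero zero-divisors number 799 − 320 = 479.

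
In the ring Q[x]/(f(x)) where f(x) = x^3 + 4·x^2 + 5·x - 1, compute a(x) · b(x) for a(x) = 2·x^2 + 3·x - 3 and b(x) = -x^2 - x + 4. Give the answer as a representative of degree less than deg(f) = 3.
a · b ≡ 6·x^2 - 2·x - 9 (mod f(x))

First multiply in Q[x] without reducing: a · b = -2·x^4 - 5·x^3 + 8·x^2 + 15·x - 12. Now divide by f(x) = x^3 + 4·x^2 + 5·x - 1, eliminating the leading term at each step:
  leading term -2·x^4: subtract (-2·x)·f(x) = -2·x^4 - 8·x^3 - 10·x^2 + 2·x, leaving 3·x^3 + 18·x^2 + 13·x - 12
  leading term 3·x^3: subtract (3)·f(x) = 3·x^3 + 12·x^2 + 15·x - 3, leaving 6·x^2 - 2·x - 9
The degree is now < 3, so this is the remainder. Hence a · b ≡ 6·x^2 - 2·x - 9 in Q[x]/(f).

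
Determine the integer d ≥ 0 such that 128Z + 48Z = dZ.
In the PID Z, (a, b) is generated by gcd(a, b). Compute gcd(128, 48) with the extended Euclidean algorithm, tracking rows (r, s, t) with s·128 + t·48 = r:
  row A: (128, 1, 0)   [1·128 + 0·48 = 128]
  row B: (48, 0, 1)   [0·128 + 1·48 = 48]
  128 = 2·48 + 32   → row C = row A − 2·row B = (32, 1, −2)   [check: 1·128 − 2·48 = 32]
  48 = 1·32 + 16   → row D = row B − 1·row C = (16, −1, 3)   [check: −1·128 + 3·48 = 16]
  32 = 2·16 + 0   → remainder 0, stop. gcd = 16 (last nonzero row D).
So gcd(128, 48) = 16, with Bézout identity −1·128 + 3·48 = 16. Containment (⊇): the Bézout identity exhibits 16 as an element of (128, 48), giving (16) ⊆ (128, 48). Containment (⊆): since 16 | 128 and 16 | 48 (128 = 16·8, 48 = 16·3), every Z-linear combination of 128 and 48 is divisible by 16, so (128, 48) ⊆ (16). Therefore (128, 48) = (16), d = 16.

Final answer: (128, 48) = (16); d = 16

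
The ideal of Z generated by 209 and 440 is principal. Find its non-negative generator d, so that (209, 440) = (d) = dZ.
In the PID Z, (a, b) is generated by gcd(a, b). Compute gcd(440, 209) with the extended Euclidean algorithm, tracking rows (r, s, t) with s·440 + t·209 = r:
  row A: (440, 1, 0)   [1·440 + 0·209 = 440]
  row B: (209, 0, 1)   [0·440 + 1·209 = 209]
  440 = 2·209 + 22   → row C = row A − 2·row B = (22, 1, −2)   [check: 1·440 − 2·209 = 22]
  209 = 9·22 + 11   → row D = row B − 9·row C = (11, −9, 19)   [check: −9·440 + 19·209 = 11]
  22 = 2·11 + 0   → remainder 0, stop. gcd = 11 (last nonzero row D).
So gcd(209, 440) = 11, with Bézout identity −9·440 + 19·209 = 11. Containment (⊇): the Bézout identity exhibits 11 as an element of (209, 440), giving (11) ⊆ (209, 440). Containment (⊆): since 11 | 209 and 11 | 440 (209 = 11·19, 440 = 11·40), every Z-linear combination of 209 and 440 is divisible by 11, so (209, 440) ⊆ (11). Therefore (209, 440) = (11), d = 11.

Final answer: (209, 440) = (11); d = 11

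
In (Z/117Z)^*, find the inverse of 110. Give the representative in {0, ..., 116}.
110^(−1) ≡ 50 (mod 117)

Apply the extended Euclidean algorithm to (117, 110), tracking rows (r, s, t) with s·117 + t·110 = r. Each division r_prev = q·r_cur + r_new produces the new row as (previous row) − q·(current row):
  row A: (117, 1, 0)   [1·117 + 0·110 = 117]
  row B: (110, 0, 1)   [0·117 + 1·110 = 110]
  117 = 1·110 + 7   → row C = row A − 1·row B = (7, 1, −1)   [check: 1·117 − 1·110 = 7]
  110 = 15·7 + 5   → row D = row B − 15·row C = (5, −15, 16)   [check: −15·117 + 16·110 = 5]
  7 = 1·5 + 2   → row E = row C − 1·row D = (2, 16, −17)   [check: 16·117 − 17·110 = 2]
  5 = 2·2 + 1   → row F = row D − 2·row E = (1, −47, 50)   [check: −47·117 + 50·110 = 1]
  2 = 2·1 + 0   → remainder 0, stop. gcd = 1 (last nonzero row F).
The gcd is 1, so 110 is invertible mod 117. The last nonzero row gives −47·117 + 50·110 = 1, so t = 50. So 110^(−1) ≡ 50 (mod 117). Verify: 110 · 50 = 5500 ≡ 1 (mod 117). ✓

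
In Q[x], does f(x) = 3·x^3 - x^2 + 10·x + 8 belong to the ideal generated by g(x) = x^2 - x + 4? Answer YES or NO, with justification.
In Q[x] the ideal (g) consists of all multiples of g, so f ∈ (g) iff g | f, i.e. iff the remainder of f on division by g is 0. Divide f by g (g is monic, so eliminate the leading term of the running remainder at each step):
  leading term 3·x^3: subtract (3·x)·g(x) = 3·x^3 - 3·x^2 + 12·x, leaving 2·x^2 - 2·x + 8
  leading term 2·x^2: subtract (2)·g(x) = 2·x^2 - 2·x + 8, leaving 0
The remainder is 0, so f(x) = g(x) · h(x) with h(x) = 3·x + 2. Hence g | f, i.e. f ∈ (g).

Final answer: YES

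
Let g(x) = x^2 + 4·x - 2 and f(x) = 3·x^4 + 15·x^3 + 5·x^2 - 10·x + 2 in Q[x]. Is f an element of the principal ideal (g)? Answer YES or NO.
YES

In Q[x] the ideal (g) consists of all multiples of g, so f ∈ (g) iff g | f, i.e. iff the remainder of f on division by g is 0. Divide f by g (g is monic, so eliminate the leading term of the running remainder at each step):
  leading term 3·x^4: subtract (3·x^2)·g(x) = 3·x^4 + 12·x^3 - 6·x^2, leaving 3·x^3 + 11·x^2 - 10·x + 2
  leading term 3·x^3: subtract (3·x)·g(x) = 3·x^3 + 12·x^2 - 6·x, leaving -x^2 - 4·x + 2
  leading term -x^2: subtract (-1)·g(x) = -x^2 - 4·x + 2, leaving 0
The remainder is 0, so f(x) = g(x) · h(x) with h(x) = 3·x^2 + 3·x - 1. Hence g | f, i.e. f ∈ (g).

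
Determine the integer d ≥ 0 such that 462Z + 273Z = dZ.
(462, 273) = (21); d = 21

In the PID Z, (a, b) is generated by gcd(a, b). Compute gcd(462, 273) with the extended Euclidean algorithm, tracking rows (r, s, t) with s·462 + t·273 = r:
  row A: (462, 1, 0)   [1·462 + 0·273 = 462]
  row B: (273, 0, 1)   [0·462 + 1·273 = 273]
  462 = 1·273 + 189   → row C = row A − 1·row B = (189, 1, −1)   [check: 1·462 − 1·273 = 189]
  273 = 1·189 + 84   → row D = row B − 1·row C = (84, −1, 2)   [check: −1·462 + 2·273 = 84]
  189 = 2·84 + 21   → row E = row C − 2·row D = (21, 3, −5)   [check: 3·462 − 5·273 = 21]
  84 = 4·21 + 0   → remainder 0, stop. gcd = 21 (last nonzero row E).
So gcd(462, 273) = 21, with Bézout identity 3·462 − 5·273 = 21. Containment (⊇): the Bézout identity exhibits 21 as an element of (462, 273), giving (21) ⊆ (462, 273). Containment (⊆): since 21 | 462 and 21 | 273 (462 = 21·22, 273 = 21·13), every Z-linear combination of 462 and 273 is divisible by 21, so (462, 273) ⊆ (21). Therefore (462, 273) = (21), d = 21.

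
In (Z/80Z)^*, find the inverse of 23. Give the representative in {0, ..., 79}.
23^(−1) ≡ 7 (mod 80)

Apply the extended Euclidean algorithm to (80, 23), tracking rows (r, s, t) with s·80 + t·23 = r. Each division r_prev = q·r_cur + r_new produces the new row as (previous row) − q·(current row):
  row A: (80, 1, 0)   [1·80 + 0·23 = 80]
  row B: (23, 0, 1)   [0·80 + 1·23 = 23]
  80 = 3·23 + 11   → row C = row A − 3·row B = (11, 1, −3)   [check: 1·80 − 3·23 = 11]
  23 = 2·11 + 1   → row D = row B − 2·row C = (1, −2, 7)   [check: −2·80 + 7·23 = 1]
  11 = 11·1 + 0   → remainder 0, stop. gcd = 1 (last nonzero row D).
The gcd is 1, so 23 is invertible mod 80. The last nonzero row gives −2·80 + 7·23 = 1, so t = 7. So 23^(−1) ≡ 7 (mod 80). Verify: 23 · 7 = 161 ≡ 1 (mod 80). ✓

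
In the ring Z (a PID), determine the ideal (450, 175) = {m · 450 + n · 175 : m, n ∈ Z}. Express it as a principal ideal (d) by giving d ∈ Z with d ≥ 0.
In the PID Z, (a, b) is generated by gcd(a, b). Compute gcd(450, 175) with the extended Euclidean algorithm, tracking rows (r, s, t) with s·450 + t·175 = r:
  row A: (450, 1, 0)   [1·450 + 0·175 = 450]
  row B: (175, 0, 1)   [0·450 + 1·175 = 175]
  450 = 2·175 + 100   → row C = row A − 2·row B = (100, 1, −2)   [check: 1·450 − 2·175 = 100]
  175 = 1·100 + 75   → row D = row B − 1·row C = (75, −1, 3)   [check: −1·450 + 3·175 = 75]
  100 = 1·75 + 25   → row E = row C − 1·row D = (25, 2, −5)   [check: 2·450 − 5·175 = 25]
  75 = 3·25 + 0   → remainder 0, stop. gcd = 25 (last nonzero row E).
So gcd(450, 175) = 25, with Bézout identity 2·450 − 5·175 = 25. Containment (⊇): the Bézout identity exhibits 25 as an element of (450, 175), giving (25) ⊆ (450, 175). Containment (⊆): since 25 | 450 and 25 | 175 (450 = 25·18, 175 = 25·7), every Z-linear combination of 450 and 175 is divisible by 25, so (450, 175) ⊆ (25). Therefore (450, 175) = (25), d = 25.

Final answer: (450, 175) = (25); d = 25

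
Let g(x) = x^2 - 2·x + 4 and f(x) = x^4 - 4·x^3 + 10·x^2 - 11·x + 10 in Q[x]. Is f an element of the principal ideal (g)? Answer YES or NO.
In Q[x] the ideal (g) consists of all multiples of g, so f ∈ (g) iff g | f, i.e. iff the remainder of f on division by g is 0. Divide f by g (g is monic, so eliminate the leading term of the running remainder at each step):
  leading term x^4: subtract (x^2)·g(x) = x^4 - 2·x^3 + 4·x^2, leaving -2·x^3 + 6·x^2 - 11·x + 10
  leading term -2·x^3: subtract (-2·x)·g(x) = -2·x^3 + 4·x^2 - 8·x, leaving 2·x^2 - 3·x + 10
  leading term 2·x^2: subtract (2)·g(x) = 2·x^2 - 4·x + 8, leaving x + 2
The remainder r(x) = x + 2 ≠ 0 (and deg r < deg g), so g ∤ f, i.e. f ∉ (g).

Final answer: NO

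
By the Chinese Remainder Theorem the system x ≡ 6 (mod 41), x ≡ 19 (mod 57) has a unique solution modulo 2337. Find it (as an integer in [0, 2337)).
x ≡ 703 (mod 2337); the representative in [0, 2337) is 703

The moduli 41, 57 are pairwise coprime, so by the CRT there is a unique solution mod 41·57 = 2337.
Solve by successive substitution. Start with x ≡ 6 (mod 41).
  Combine with x ≡ 19 (mod 57): write x = 6 + 41·t and require 6 + 41·t ≡ 19 (mod 57), i.e. 41·t ≡ 19 − 6 ≡ 13 (mod 57). Since 41^(−1) ≡ 32 (mod 57), t ≡ 32·13 ≡ 17 (mod 57). So x ≡ 6 + 41·17 = 703 (mod 2337).
Unique solution in [0, 2337): x = 703.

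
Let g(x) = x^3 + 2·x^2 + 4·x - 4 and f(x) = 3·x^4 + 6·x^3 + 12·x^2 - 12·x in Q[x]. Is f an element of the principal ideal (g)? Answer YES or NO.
YES

In Q[x] the ideal (g) consists of all multiples of g, so f ∈ (g) iff g | f, i.e. iff the remainder of f on division by g is 0. Divide f by g (g is monic, so eliminate the leading term of the running remainder at each step):
  leading term 3·x^4: subtract (3·x)·g(x) = 3·x^4 + 6·x^3 + 12·x^2 - 12·x, leaving 0
The remainder is 0, so f(x) = g(x) · h(x) with h(x) = 3·x. Hence g | f, i.e. f ∈ (g).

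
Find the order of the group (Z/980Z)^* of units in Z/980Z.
|(Z/980Z)^*| = 336

(Z/980Z)^* consists of the classes a with gcd(a, 980) = 1, so its order is φ(980). φ is multiplicative, with φ(p^e) = p^e − p^(e−1). Factorise 980 = 2^2 · 5 · 7^2. Then
  φ(980) = (2^2 − 2^1) · (5 − 1) · (7^2 − 7^1) = 2 · 4 · 42 = 336.
Thus |(Z/980Z)^*| = 336.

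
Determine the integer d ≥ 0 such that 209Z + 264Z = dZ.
In the PID Z, (a, b) is generated by gcd(a, b). Compute gcd(264, 209) with the extended Euclidean algorithm, tracking rows (r, s, t) with s·264 + t·209 = r:
  row A: (264, 1, 0)   [1·264 + 0·209 = 264]
  row B: (209, 0, 1)   [0·264 + 1·209 = 209]
  264 = 1·209 + 55   → row C = row A − 1·row B = (55, 1, −1)   [check: 1·264 − 1·209 = 55]
  209 = 3·55 + 44   → row D = row B − 3·row C = (44, −3, 4)   [check: −3·264 + 4·209 = 44]
  55 = 1·44 + 11   → row E = row C − 1·row D = (11, 4, −5)   [check: 4·264 − 5·209 = 11]
  44 = 4·11 + 0   → remainder 0, stop. gcd = 11 (last nonzero row E).
So gcd(209, 264) = 11, with Bézout identity 4·264 − 5·209 = 11. Containment (⊇): the Bézout identity exhibits 11 as an element of (209, 264), giving (11) ⊆ (209, 264). Containment (⊆): since 11 | 209 and 11 | 264 (209 = 11·19, 264 = 11·24), every Z-linear combination of 209 and 264 is divisible by 11, so (209, 264) ⊆ (11). Therefore (209, 264) = (11), d = 11.

Final answer: (209, 264) = (11); d = 11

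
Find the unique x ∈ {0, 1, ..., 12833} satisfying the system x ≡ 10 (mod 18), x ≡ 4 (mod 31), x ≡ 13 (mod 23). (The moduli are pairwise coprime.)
x ≡ 2980 (mod 12834); the representative in [0, 12834) is 2980

The moduli 18, 31, 23 are pairwise coprime, so by the CRT there is a unique solution mod 18·31·23 = 12834.
Solve by successive substitution. Start with x ≡ 10 (mod 18).
  Combine with x ≡ 4 (mod 31): write x = 10 + 18·t and require 10 + 18·t ≡ 4 (mod 31), i.e. 18·t ≡ 4 − 10 ≡ 25 (mod 31). Since 18^(−1) ≡ 19 (mod 31), t ≡ 19·25 ≡ 10 (mod 31). So x ≡ 10 + 18·10 = 190 (mod 558).
  Combine with x ≡ 13 (mod 23): write x = 190 + 558·t and require 190 + 558·t ≡ 13 (mod 23), i.e. 558·t ≡ 13 − 190 ≡ 7 (mod 23). Since 558^(−1) ≡ 4 (mod 23) (558 ≡ 6 (mod 23)), t ≡ 4·7 ≡ 5 (mod 23). So x ≡ 190 + 558·5 = 2980 (mod 12834).
Unique solution in [0, 12834): x = 2980.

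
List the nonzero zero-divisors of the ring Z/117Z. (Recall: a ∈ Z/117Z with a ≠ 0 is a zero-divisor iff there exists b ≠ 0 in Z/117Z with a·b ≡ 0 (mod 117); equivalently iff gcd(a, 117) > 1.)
nonzero zero-divisors of Z/117Z = {3, 6, 9, 12, 13, 15, 18, 21, 24, 26, 27, 30, 33, 36, 39, 42, 45, 48, 51, 52, 54, 57, 60, 63, 65, 66, 69, 72, 75, 78, 81, 84, 87, 90, 91, 93, 96, 99, 102, 104, 105, 108, 111, 114}

An element a ∈ Z/117Z (with a ≠ 0) is a zero-divisor iff gcd(a, 117) > 1 (because a is a unit precisely when gcd(a, n) = 1, and in Z/nZ every nonzero, non-unit element is a zero-divisor). Scan a = 1, ..., 116 and keep those with gcd(a, 117) > 1:
  gcd(3, 117) = 3, gcd(6, 117) = 3, gcd(9, 117) = 9, gcd(12, 117) = 3, gcd(13, 117) = 13, gcd(15, 117) = 3, gcd(18, 117) = 9, gcd(21, 117) = 3, gcd(24, 117) = 3, gcd(26, 117) = 13, gcd(27, 117) = 9, gcd(30, 117) = 3, gcd(33, 117) = 3, gcd(36, 117) = 9, gcd(39, 117) = 39, gcd(42, 117) = 3, gcd(45, 117) = 9, gcd(48, 117) = 3, gcd(51, 117) = 3, gcd(52, 117) = 13, gcd(54, 117) = 9, gcd(57, 117) = 3, gcd(60, 117) = 3, gcd(63, 117) = 9, gcd(65, 117) = 13, gcd(66, 117) = 3, gcd(69, 117) = 3, gcd(72, 117) = 9, gcd(75, 117) = 3, gcd(78, 117) = 39, gcd(81, 117) = 9, gcd(84, 117) = 3, gcd(87, 117) = 3, gcd(90, 117) = 9, gcd(91, 117) = 13, gcd(93, 117) = 3, gcd(96, 117) = 3, gcd(99, 117) = 9, gcd(102, 117) = 3, gcd(104, 117) = 13, gcd(105, 117) = 3, gcd(108, 117) = 9, gcd(111, 117) = 3, gcd(114, 117) = 3.
All other a ∈ {1, ..., 116} have gcd(a, 117) = 1 and are units. So the nonzero zero-divisors are exactly the 44 values of a appearing in this scan.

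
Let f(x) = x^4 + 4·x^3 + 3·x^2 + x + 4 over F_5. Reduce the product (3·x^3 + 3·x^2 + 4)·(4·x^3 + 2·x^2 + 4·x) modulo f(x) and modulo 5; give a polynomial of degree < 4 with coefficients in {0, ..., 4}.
Multiply as integer polynomials: a · b = 12·x^6 + 18·x^5 + 18·x^4 + 28·x^3 + 8·x^2 + 16·x. Reducing coefficients mod 5: a · b ≡ 2·x^6 + 3·x^5 + 3·x^4 + 3·x^3 + 3·x^2 + x. Now divide by f(x) = x^4 + 4·x^3 + 3·x^2 + x + 4 in F_5[x], eliminating the leading term at each step:
  leading term 2·x^6: subtract (2·x^2)·f(x) = 2·x^6 + 3·x^5 + x^4 + 2·x^3 + 3·x^2, leaving 2·x^4 + x^3 + x (coefficients mod 5)
  leading term 2·x^4: subtract (2)·f(x) = 2·x^4 + 3·x^3 + x^2 + 2·x + 3, leaving 3·x^3 + 4·x^2 + 4·x + 2 (coefficients mod 5)
The degree is now < 4, so this is the remainder. Hence a · b ≡ 3·x^3 + 4·x^2 + 4·x + 2 in F_5[x]/(f).

Final answer: a · b ≡ 3·x^3 + 4·x^2 + 4·x + 2 (mod f(x))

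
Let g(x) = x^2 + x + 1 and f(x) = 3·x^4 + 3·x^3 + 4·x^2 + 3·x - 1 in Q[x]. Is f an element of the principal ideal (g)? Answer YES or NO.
In Q[x] the ideal (g) consists of all multiples of g, so f ∈ (g) iff g | f, i.e. iff the remainder of f on division by g is 0. Divide f by g (g is monic, so eliminate the leading term of the running remainder at each step):
  leading term 3·x^4: subtract (3·x^2)·g(x) = 3·x^4 + 3·x^3 + 3·x^2, leaving x^2 + 3·x - 1
  leading term x^2: subtract (1)·g(x) = x^2 + x + 1, leaving 2·x - 2
The remainder r(x) = 2·x - 2 ≠ 0 (and deg r < deg g), so g ∤ f, i.e. f ∉ (g).

Final answer: NO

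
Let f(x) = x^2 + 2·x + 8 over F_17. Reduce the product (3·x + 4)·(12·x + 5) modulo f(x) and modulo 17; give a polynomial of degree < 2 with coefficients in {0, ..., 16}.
Multiply as integer polynomials: a · b = 36·x^2 + 63·x + 20. Reducing coefficients mod 17: a · b ≡ 2·x^2 + 12·x + 3. Now divide by f(x) = x^2 + 2·x + 8 in F_17[x], eliminating the leading term at each step:
  leading term 2·x^2: subtract (2)·f(x) = 2·x^2 + 4·x + 16, leaving 8·x + 4 (coefficients mod 17)
The degree is now < 2, so this is the remainder. Hence a · b ≡ 8·x + 4 in F_17[x]/(f).

Final answer: a · b ≡ 8·x + 4 (mod f(x))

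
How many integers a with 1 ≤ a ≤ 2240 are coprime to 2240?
The number of a ∈ {1, ..., 2240} with gcd(a, 2240) = 1 is by definition Euler's totient φ(2240). φ is multiplicative, with φ(p^e) = p^e − p^(e−1). Factorise 2240 = 2^6 · 5 · 7. Then
  φ(2240) = (2^6 − 2^5) · (5 − 1) · (7 − 1) = 32 · 4 · 6 = 768.
So there are 768 such integers.

Final answer: 768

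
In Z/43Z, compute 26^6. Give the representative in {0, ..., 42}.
35

Use repeated squaring. Binary(6) = 110. Walk through the bits of the exponent 6 left-to-right: at each bit after the leading one, square the running value, then multiply by 26 if the bit is 1 (always reducing mod 43):
  bit 1 = 1 (leading): start with 26.
  bit 2 = 1: square 26^2 = 676 ≡ 31; bit is 1, so multiply 31·26 = 806 ≡ 32 (mod 43).
  bit 3 = 0: square 32^2 = 1024 ≡ 35 (mod 43).
Final value: 26^6 ≡ 35 (mod 43).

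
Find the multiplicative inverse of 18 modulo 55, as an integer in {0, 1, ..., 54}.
Apply the extended Euclidean algorithm to (55, 18), tracking rows (r, s, t) with s·55 + t·18 = r. Each division r_prev = q·r_cur + r_new produces the new row as (previous row) − q·(current row):
  row A: (55, 1, 0)   [1·55 + 0·18 = 55]
  row B: (18, 0, 1)   [0·55 + 1·18 = 18]
  55 = 3·18 + 1   → row C = row A − 3·row B = (1, 1, −3)   [check: 1·55 − 3·18 = 1]
  18 = 18·1 + 0   → remainder 0, stop. gcd = 1 (last nonzero row C).
The gcd is 1, so 18 is invertible mod 55. The last nonzero row gives 1·55 − 3·18 = 1, so t = −3. So 18^(−1) ≡ −3 ≡ 52 (mod 55). Verify: 18 · 52 = 936 ≡ 1 (mod 55). ✓

Final answer: 18^(−1) ≡ 52 (mod 55)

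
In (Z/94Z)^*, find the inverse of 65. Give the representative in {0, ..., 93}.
Apply the extended Euclidean algorithm to (94, 65), tracking rows (r, s, t) with s·94 + t·65 = r. Each division r_prev = q·r_cur + r_new produces the new row as (previous row) − q·(current row):
  row A: (94, 1, 0)   [1·94 + 0·65 = 94]
  row B: (65, 0, 1)   [0·94 + 1·65 = 65]
  94 = 1·65 + 29   → row C = row A − 1·row B = (29, 1, −1)   [check: 1·94 − 1·65 = 29]
  65 = 2·29 + 7   → row D = row B − 2·row C = (7, −2, 3)   [check: −2·94 + 3·65 = 7]
  29 = 4·7 + 1   → row E = row C − 4·row D = (1, 9, −13)   [check: 9·94 − 13·65 = 1]
  7 = 7·1 + 0   → remainder 0, stop. gcd = 1 (last nonzero row E).
The gcd is 1, so 65 is invertible mod 94. The last nonzero row gives 9·94 − 13·65 = 1, so t = −13. So 65^(−1) ≡ −13 ≡ 81 (mod 94). Verify: 65 · 81 = 5265 ≡ 1 (mod 94). ✓

Final answer: 65^(−1) ≡ 81 (mod 94)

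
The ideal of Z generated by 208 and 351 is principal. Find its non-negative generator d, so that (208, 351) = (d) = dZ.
In the PID Z, (a, b) is generated by gcd(a, b). Compute gcd(351, 208) with the extended Euclidean algorithm, tracking rows (r, s, t) with s·351 + t·208 = r:
  row A: (351, 1, 0)   [1·351 + 0·208 = 351]
  row B: (208, 0, 1)   [0·351 + 1·208 = 208]
  351 = 1·208 + 143   → row C = row A − 1·row B = (143, 1, −1)   [check: 1·351 − 1·208 = 143]
  208 = 1·143 + 65   → row D = row B − 1·row C = (65, −1, 2)   [check: −1·351 + 2·208 = 65]
  143 = 2·65 + 13   → row E = row C − 2·row D = (13, 3, −5)   [check: 3·351 − 5·208 = 13]
  65 = 5·13 + 0   → remainder 0, stop. gcd = 13 (last nonzero row E).
So gcd(208, 351) = 13, with Bézout identity 3·351 − 5·208 = 13. Containment (⊇): the Bézout identity exhibits 13 as an element of (208, 351), giving (13) ⊆ (208, 351). Containment (⊆): since 13 | 208 and 13 | 351 (208 = 13·16, 351 = 13·27), every Z-linear combination of 208 and 351 is divisible by 13, so (208, 351) ⊆ (13). Therefore (208, 351) = (13), d = 13.

Final answer: (208, 351) = (13); d = 13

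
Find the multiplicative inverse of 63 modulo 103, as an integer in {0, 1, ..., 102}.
Apply the extended Euclidean algorithm to (103, 63), tracking rows (r, s, t) with s·103 + t·63 = r. Each division r_prev = q·r_cur + r_new produces the new row as (previous row) − q·(current row):
  row A: (103, 1, 0)   [1·103 + 0·63 = 103]
  row B: (63, 0, 1)   [0·103 + 1·63 = 63]
  103 = 1·63 + 40   → row C = row A − 1·row B = (40, 1, −1)   [check: 1·103 − 1·63 = 40]
  63 = 1·40 + 23   → row D = row B − 1·row C = (23, −1, 2)   [check: −1·103 + 2·63 = 23]
  40 = 1·23 + 17   → row E = row C − 1·row D = (17, 2, −3)   [check: 2·103 − 3·63 = 17]
  23 = 1·17 + 6   → row F = row D − 1·row E = (6, −3, 5)   [check: −3·103 + 5·63 = 6]
  17 = 2·6 + 5   → row G = row E − 2·row F = (5, 8, −13)   [check: 8·103 − 13·63 = 5]
  6 = 1·5 + 1   → row H = row F − 1·row G = (1, −11, 18)   [check: −11·103 + 18·63 = 1]
  5 = 5·1 + 0   → remainder 0, stop. gcd = 1 (last nonzero row H).
The gcd is 1, so 63 is invertible mod 103. The last nonzero row gives −11·103 + 18·63 = 1, so t = 18. So 63^(−1) ≡ 18 (mod 103). Verify: 63 · 18 = 1134 ≡ 1 (mod 103). ✓

Final answer: 63^(−1) ≡ 18 (mod 103)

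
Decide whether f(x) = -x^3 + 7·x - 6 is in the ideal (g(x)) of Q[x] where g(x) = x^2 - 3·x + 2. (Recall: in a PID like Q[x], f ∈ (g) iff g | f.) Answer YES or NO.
YES

In Q[x] the ideal (g) consists of all multiples of g, so f ∈ (g) iff g | f, i.e. iff the remainder of f on division by g is 0. Divide f by g (g is monic, so eliminate the leading term of the running remainder at each step):
  leading term -x^3: subtract (-x)·g(x) = -x^3 + 3·x^2 - 2·x, leaving -3·x^2 + 9·x - 6
  leading term -3·x^2: subtract (-3)·g(x) = -3·x^2 + 9·x - 6, leaving 0
The remainder is 0, so f(x) = g(x) · h(x) with h(x) = -x - 3. Hence g | f, i.e. f ∈ (g).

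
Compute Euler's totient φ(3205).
φ(3205) = 2560

φ is multiplicative, with φ(p^e) = p^e − p^(e−1). Factorise 3205 = 5 · 641. Then
  φ(3205) = (5 − 1) · (641 − 1) = 4 · 640 = 2560.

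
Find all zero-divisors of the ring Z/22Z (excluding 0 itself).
nonzero zero-divisors of Z/22Z = {2, 4, 6, 8, 10, 11, 12, 14, 16, 18, 20}

An element a ∈ Z/22Z (with a ≠ 0) is a zero-divisor iff gcd(a, 22) > 1 (because a is a unit precisely when gcd(a, n) = 1, and in Z/nZ every nonzero, non-unit element is a zero-divisor). Scan a = 1, ..., 21 and keep those with gcd(a, 22) > 1:
  gcd(2, 22) = 2, gcd(4, 22) = 2, gcd(6, 22) = 2, gcd(8, 22) = 2, gcd(10, 22) = 2, gcd(11, 22) = 11, gcd(12, 22) = 2, gcd(14, 22) = 2, gcd(16, 22) = 2, gcd(18, 22) = 2, gcd(20, 22) = 2.
All other a ∈ {1, ..., 21} have gcd(a, 22) = 1 and are units. So the nonzero zero-divisors are exactly the 11 values of a appearing in this scan.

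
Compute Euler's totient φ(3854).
φ is multiplicative, with φ(p^e) = p^e − p^(e−1). Factorise 3854 = 2 · 41 · 47. Then
  φ(3854) = (2 − 1) · (41 − 1) · (47 − 1) = 1 · 40 · 46 = 1840.

Final answer: φ(3854) = 1840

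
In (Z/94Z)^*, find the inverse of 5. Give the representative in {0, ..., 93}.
Apply the extended Euclidean algorithm to (94, 5), tracking rows (r, s, t) with s·94 + t·5 = r. Each division r_prev = q·r_cur + r_new produces the new row as (previous row) − q·(current row):
  row A: (94, 1, 0)   [1·94 + 0·5 = 94]
  row B: (5, 0, 1)   [0·94 + 1·5 = 5]
  94 = 18·5 + 4   → row C = row A − 18·row B = (4, 1, −18)   [check: 1·94 − 18·5 = 4]
  5 = 1·4 + 1   → row D = row B − 1·row C = (1, −1, 19)   [check: −1·94 + 19·5 = 1]
  4 = 4·1 + 0   → remainder 0, stop. gcd = 1 (last nonzero row D).
The gcd is 1, so 5 is invertible mod 94. The last nonzero row gives −1·94 + 19·5 = 1, so t = 19. So 5^(−1) ≡ 19 (mod 94). Verify: 5 · 19 = 95 ≡ 1 (mod 94). ✓

Final answer: 5^(−1) ≡ 19 (mod 94)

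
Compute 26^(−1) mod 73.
Apply the extended Euclidean algorithm to (73, 26), tracking rows (r, s, t) with s·73 + t·26 = r. Each division r_prev = q·r_cur + r_new produces the new row as (previous row) − q·(current row):
  row A: (73, 1, 0)   [1·73 + 0·26 = 73]
  row B: (26, 0, 1)   [0·73 + 1·26 = 26]
  73 = 2·26 + 21   → row C = row A − 2·row B = (21, 1, −2)   [check: 1·73 − 2·26 = 21]
  26 = 1·21 + 5   → row D = row B − 1·row C = (5, −1, 3)   [check: −1·73 + 3·26 = 5]
  21 = 4·5 + 1   → row E = row C − 4·row D = (1, 5, −14)   [check: 5·73 − 14·26 = 1]
  5 = 5·1 + 0   → remainder 0, stop. gcd = 1 (last nonzero row E).
The gcd is 1, so 26 is invertible mod 73. The last nonzero row gives 5·73 − 14·26 = 1, so t = −14. So 26^(−1) ≡ −14 ≡ 59 (mod 73). Verify: 26 · 59 = 1534 ≡ 1 (mod 73). ✓

Final answer: 26^(−1) ≡ 59 (mod 73)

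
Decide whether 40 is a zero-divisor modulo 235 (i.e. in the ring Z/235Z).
gcd(40, 235) = 5 > 1, so 40 is not a unit in Z/235Z. In Z/nZ every nonzero non-unit is a zero-divisor: explicitly, take b = 235/gcd = 47 ≠ 0 (mod 235); then 40·47 = 1880 = 8·235, i.e. 40·47 ≡ 0 (mod 235). So 40 is a zero-divisor.

Final answer: YES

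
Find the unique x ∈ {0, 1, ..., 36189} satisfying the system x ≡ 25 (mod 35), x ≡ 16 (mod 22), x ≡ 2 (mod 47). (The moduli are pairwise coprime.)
x ≡ 1600 (mod 36190); the representative in [0, 36190) is 1600

The moduli 35, 22, 47 are pairwise coprime, so by the CRT there is a unique solution mod 35·22·47 = 36190.
Solve by successive substitution. Start with x ≡ 25 (mod 35).
  Combine with x ≡ 16 (mod 22): write x = 25 + 35·t and require 25 + 35·t ≡ 16 (mod 22), i.e. 35·t ≡ 16 − 25 ≡ 13 (mod 22). Since 35^(−1) ≡ 17 (mod 22) (35 ≡ 13 (mod 22)), t ≡ 17·13 ≡ 1 (mod 22). So x ≡ 25 + 35·1 = 60 (mod 770).
  Combine with x ≡ 2 (mod 47): write x = 60 + 770·t and require 60 + 770·t ≡ 2 (mod 47), i.e. 770·t ≡ 2 − 60 ≡ 36 (mod 47). Since 770^(−1) ≡ 34 (mod 47) (770 ≡ 18 (mod 47)), t ≡ 34·36 ≡ 2 (mod 47). So x ≡ 60 + 770·2 = 1600 (mod 36190).
Unique solution in [0, 36190): x = 1600.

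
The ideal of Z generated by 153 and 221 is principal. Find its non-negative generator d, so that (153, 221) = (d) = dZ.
In the PID Z, (a, b) is generated by gcd(a, b). Compute gcd(221, 153) with the extended Euclidean algorithm, tracking rows (r, s, t) with s·221 + t·153 = r:
  row A: (221, 1, 0)   [1·221 + 0·153 = 221]
  row B: (153, 0, 1)   [0·221 + 1·153 = 153]
  221 = 1·153 + 68   → row C = row A − 1·row B = (68, 1, −1)   [check: 1·221 − 1·153 = 68]
  153 = 2·68 + 17   → row D = row B − 2·row C = (17, −2, 3)   [check: −2·221 + 3·153 = 17]
  68 = 4·17 + 0   → remainder 0, stop. gcd = 17 (last nonzero row D).
So gcd(153, 221) = 17, with Bézout identity −2·221 + 3·153 = 17. Containment (⊇): the Bézout identity exhibits 17 as an element of (153, 221), giving (17) ⊆ (153, 221). Containment (⊆): since 17 | 153 and 17 | 221 (153 = 17·9, 221 = 17·13), every Z-linear combination of 153 and 221 is divisible by 17, so (153, 221) ⊆ (17). Therefore (153, 221) = (17), d = 17.

Final answer: (153, 221) = (17); d = 17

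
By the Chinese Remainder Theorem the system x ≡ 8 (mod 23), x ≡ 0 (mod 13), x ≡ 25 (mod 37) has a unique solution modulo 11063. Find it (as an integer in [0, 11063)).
The moduli 23, 13, 37 are pairwise coprime, so by the CRT there is a unique solution mod 23·13·37 = 11063.
Solve by successive substitution. Start with x ≡ 8 (mod 23).
  Combine with x ≡ 0 (mod 13): write x = 8 + 23·t and require 8 + 23·t ≡ 0 (mod 13), i.e. 23·t ≡ 0 − 8 ≡ 5 (mod 13). Since 23^(−1) ≡ 4 (mod 13) (23 ≡ 10 (mod 13)), t ≡ 4·5 ≡ 7 (mod 13). So x ≡ 8 + 23·7 = 169 (mod 299).
  Combine with x ≡ 25 (mod 37): write x = 169 + 299·t and require 169 + 299·t ≡ 25 (mod 37), i.e. 299·t ≡ 25 − 169 ≡ 4 (mod 37). Since 299^(−1) ≡ 25 (mod 37) (299 ≡ 3 (mod 37)), t ≡ 25·4 ≡ 26 (mod 37). So x ≡ 169 + 299·26 = 7943 (mod 11063).
Unique solution in [0, 11063): x = 7943.

Final answer: x ≡ 7943 (mod 11063); the representative in [0, 11063) is 7943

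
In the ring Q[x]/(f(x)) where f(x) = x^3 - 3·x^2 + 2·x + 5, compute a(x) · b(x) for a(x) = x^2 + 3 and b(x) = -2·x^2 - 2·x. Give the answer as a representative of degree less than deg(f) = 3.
a · b ≡ -26·x^2 + 20·x + 40 (mod f(x))

First multiply in Q[x] without reducing: a · b = -2·x^4 - 2·x^3 - 6·x^2 - 6·x. Now divide by f(x) = x^3 - 3·x^2 + 2·x + 5, eliminating the leading term at each step:
  leading term -2·x^4: subtract (-2·x)·f(x) = -2·x^4 + 6·x^3 - 4·x^2 - 10·x, leaving -8·x^3 - 2·x^2 + 4·x
  leading term -8·x^3: subtract (-8)·f(x) = -8·x^3 + 24·x^2 - 16·x - 40, leaving -26·x^2 + 20·x + 40
The degree is now < 3, so this is the remainder. Hence a · b ≡ -26·x^2 + 20·x + 40 in Q[x]/(f).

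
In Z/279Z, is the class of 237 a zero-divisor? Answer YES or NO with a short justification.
YES

gcd(237, 279) = 3 > 1, so 237 is not a unit in Z/279Z. In Z/nZ every nonzero non-unit is a zero-divisor: explicitly, take b = 279/gcd = 93 ≠ 0 (mod 279); then 237·93 = 22041 = 79·279, i.e. 237·93 ≡ 0 (mod 279). So 237 is a zero-divisor.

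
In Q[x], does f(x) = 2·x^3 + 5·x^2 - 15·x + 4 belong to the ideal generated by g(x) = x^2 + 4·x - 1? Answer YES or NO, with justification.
NO

In Q[x] the ideal (g) consists of all multiples of g, so f ∈ (g) iff g | f, i.e. iff the remainder of f on division by g is 0. Divide f by g (g is monic, so eliminate the leading term of the running remainder at each step):
  leading term 2·x^3: subtract (2·x)·g(x) = 2·x^3 + 8·x^2 - 2·x, leaving -3·x^2 - 13·x + 4
  leading term -3·x^2: subtract (-3)·g(x) = -3·x^2 - 12·x + 3, leaving 1 - x
The remainder r(x) = 1 - x ≠ 0 (and deg r < deg g), so g ∤ f, i.e. f ∉ (g).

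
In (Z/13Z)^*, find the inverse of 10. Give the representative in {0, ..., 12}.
10^(−1) ≡ 4 (mod 13)

Apply the extended Euclidean algorithm to (13, 10), tracking rows (r, s, t) with s·13 + t·10 = r. Each division r_prev = q·r_cur + r_new produces the new row as (previous row) − q·(current row):
  row A: (13, 1, 0)   [1·13 + 0·10 = 13]
  row B: (10, 0, 1)   [0·13 + 1·10 = 10]
  13 = 1·10 + 3   → row C = row A − 1·row B = (3, 1, −1)   [check: 1·13 − 1·10 = 3]
  10 = 3·3 + 1   → row D = row B − 3·row C = (1, −3, 4)   [check: −3·13 + 4·10 = 1]
  3 = 3·1 + 0   → remainder 0, stop. gcd = 1 (last nonzero row D).
The gcd is 1, so 10 is invertible mod 13. The last nonzero row gives −3·13 + 4·10 = 1, so t = 4. So 10^(−1) ≡ 4 (mod 13). Verify: 10 · 4 = 40 ≡ 1 (mod 13). ✓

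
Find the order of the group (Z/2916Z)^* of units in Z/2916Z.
|(Z/2916Z)^*| = 972

(Z/2916Z)^* consists of the classes a with gcd(a, 2916) = 1, so its order is φ(2916). φ is multiplicative, with φ(p^e) = p^e − p^(e−1). Factorise 2916 = 2^2 · 3^6. Then
  φ(2916) = (2^2 − 2^1) · (3^6 − 3^5) = 2 · 486 = 972.
Thus |(Z/2916Z)^*| = 972.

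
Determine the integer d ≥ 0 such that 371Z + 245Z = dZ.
In the PID Z, (a, b) is generated by gcd(a, b). Compute gcd(371, 245) with the extended Euclidean algorithm, tracking rows (r, s, t) with s·371 + t·245 = r:
  row A: (371, 1, 0)   [1·371 + 0·245 = 371]
  row B: (245, 0, 1)   [0·371 + 1·245 = 245]
  371 = 1·245 + 126   → row C = row A − 1·row B = (126, 1, −1)   [check: 1·371 − 1·245 = 126]
  245 = 1·126 + 119   → row D = row B − 1·row C = (119, −1, 2)   [check: −1·371 + 2·245 = 119]
  126 = 1·119 + 7   → row E = row C − 1·row D = (7, 2, −3)   [check: 2·371 − 3·245 = 7]
  119 = 17·7 + 0   → remainder 0, stop. gcd = 7 (last nonzero row E).
So gcd(371, 245) = 7, with Bézout identity 2·371 − 3·245 = 7. Containment (⊇): the Bézout identity exhibits 7 as an element of (371, 245), giving (7) ⊆ (371, 245). Containment (⊆): since 7 | 371 and 7 | 245 (371 = 7·53, 245 = 7·35), every Z-linear combination of 371 and 245 is divisible by 7, so (371, 245) ⊆ (7). Therefore (371, 245) = (7), d = 7.

Final answer: (371, 245) = (7); d = 7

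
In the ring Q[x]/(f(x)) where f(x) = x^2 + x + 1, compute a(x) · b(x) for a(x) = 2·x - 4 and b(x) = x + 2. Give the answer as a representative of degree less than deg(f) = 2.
First multiply in Q[x] without reducing: a · b = 2·x^2 - 8. Now divide by f(x) = x^2 + x + 1, eliminating the leading term at each step:
  leading term 2·x^2: subtract (2)·f(x) = 2·x^2 + 2·x + 2, leaving -2·x - 10
The degree is now < 2, so this is the remainder. Hence a · b ≡ -2·x - 10 in Q[x]/(f).

Final answer: a · b ≡ -2·x - 10 (mod f(x))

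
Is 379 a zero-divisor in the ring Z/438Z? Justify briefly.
gcd(379, 438) = 1, so 379 is a unit in Z/438Z (it has a multiplicative inverse). A unit cannot be a zero-divisor: if 379·b ≡ 0 then multiplying both sides by 379^(−1) gives b ≡ 0. So 379 is not a zero-divisor.

Final answer: NO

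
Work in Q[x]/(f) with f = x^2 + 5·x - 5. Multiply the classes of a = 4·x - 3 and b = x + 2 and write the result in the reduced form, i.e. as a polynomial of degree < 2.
a · b ≡ 14 - 15·x (mod f(x))

First multiply in Q[x] without reducing: a · b = 4·x^2 + 5·x - 6. Now divide by f(x) = x^2 + 5·x - 5, eliminating the leading term at each step:
  leading term 4·x^2: subtract (4)·f(x) = 4·x^2 + 20·x - 20, leaving 14 - 15·x
The degree is now < 2, so this is the remainder. Hence a · b ≡ 14 - 15·x in Q[x]/(f).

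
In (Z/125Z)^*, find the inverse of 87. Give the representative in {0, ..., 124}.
Apply the extended Euclidean algorithm to (125, 87), tracking rows (r, s, t) with s·125 + t·87 = r. Each division r_prev = q·r_cur + r_new produces the new row as (previous row) − q·(current row):
  row A: (125, 1, 0)   [1·125 + 0·87 = 125]
  row B: (87, 0, 1)   [0·125 + 1·87 = 87]
  125 = 1·87 + 38   → row C = row A − 1·row B = (38, 1, −1)   [check: 1·125 − 1·87 = 38]
  87 = 2·38 + 11   → row D = row B − 2·row C = (11, −2, 3)   [check: −2·125 + 3·87 = 11]
  38 = 3·11 + 5   → row E = row C − 3·row D = (5, 7, −10)   [check: 7·125 − 10·87 = 5]
  11 = 2·5 + 1   → row F = row D − 2·row E = (1, −16, 23)   [check: −16·125 + 23·87 = 1]
  5 = 5·1 + 0   → remainder 0, stop. gcd = 1 (last nonzero row F).
The gcd is 1, so 87 is invertible mod 125. The last nonzero row gives −16·125 + 23·87 = 1, so t = 23. So 87^(−1) ≡ 23 (mod 125). Verify: 87 · 23 = 2001 ≡ 1 (mod 125). ✓

Final answer: 87^(−1) ≡ 23 (mod 125)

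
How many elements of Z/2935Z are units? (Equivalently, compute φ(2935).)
Z/2935Z has φ(2935) = 2344 units

An element a ∈ Z/2935Z is a unit iff gcd(a, 2935) = 1, so the number of units is φ(2935). φ is multiplicative, with φ(p^e) = p^e − p^(e−1). Factorise 2935 = 5 · 587. Then
  φ(2935) = (5 − 1) · (587 − 1) = 4 · 586 = 2344.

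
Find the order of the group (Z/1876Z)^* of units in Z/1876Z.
|(Z/1876Z)^*| = 792

(Z/1876Z)^* consists of the classes a with gcd(a, 1876) = 1, so its order is φ(1876). φ is multiplicative, with φ(p^e) = p^e − p^(e−1). Factorise 1876 = 2^2 · 7 · 67. Then
  φ(1876) = (2^2 − 2^1) · (7 − 1) · (67 − 1) = 2 · 6 · 66 = 792.
Thus |(Z/1876Z)^*| = 792.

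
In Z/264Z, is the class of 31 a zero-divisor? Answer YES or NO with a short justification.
gcd(31, 264) = 1, so 31 is a unit in Z/264Z (it has a multiplicative inverse). A unit cannot be a zero-divisor: if 31·b ≡ 0 then multiplying both sides by 31^(−1) gives b ≡ 0. So 31 is not a zero-divisor.

Final answer: NO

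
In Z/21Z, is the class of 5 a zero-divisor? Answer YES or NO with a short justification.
gcd(5, 21) = 1, so 5 is a unit in Z/21Z (it has a multiplicative inverse). A unit cannot be a zero-divisor: if 5·b ≡ 0 then multiplying both sides by 5^(−1) gives b ≡ 0. So 5 is not a zero-divisor.

Final answer: NO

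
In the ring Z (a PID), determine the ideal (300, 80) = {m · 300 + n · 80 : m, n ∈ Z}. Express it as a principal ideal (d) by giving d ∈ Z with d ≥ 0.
In the PID Z, (a, b) is generated by gcd(a, b). Compute gcd(300, 80) with the extended Euclidean algorithm, tracking rows (r, s, t) with s·300 + t·80 = r:
  row A: (300, 1, 0)   [1·300 + 0·80 = 300]
  row B: (80, 0, 1)   [0·300 + 1·80 = 80]
  300 = 3·80 + 60   → row C = row A − 3·row B = (60, 1, −3)   [check: 1·300 − 3·80 = 60]
  80 = 1·60 + 20   → row D = row B − 1·row C = (20, −1, 4)   [check: −1·300 + 4·80 = 20]
  60 = 3·20 + 0   → remainder 0, stop. gcd = 20 (last nonzero row D).
So gcd(300, 80) = 20, with Bézout identity −1·300 + 4·80 = 20. Containment (⊇): the Bézout identity exhibits 20 as an element of (300, 80), giving (20) ⊆ (300, 80). Containment (⊆): since 20 | 300 and 20 | 80 (300 = 20·15, 80 = 20·4), every Z-linear combination of 300 and 80 is divisible by 20, so (300, 80) ⊆ (20). Therefore (300, 80) = (20), d = 20.

Final answer: (300, 80) = (20); d = 20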